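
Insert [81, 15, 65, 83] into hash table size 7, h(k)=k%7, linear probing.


Insert 81: h=4 -> slot 4
Insert 15: h=1 -> slot 1
Insert 65: h=2 -> slot 2
Insert 83: h=6 -> slot 6

Table: [None, 15, 65, None, 81, None, 83]


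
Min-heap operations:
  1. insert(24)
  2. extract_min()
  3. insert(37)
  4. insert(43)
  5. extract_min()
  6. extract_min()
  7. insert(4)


insert(24) -> [24]
extract_min()->24, []
insert(37) -> [37]
insert(43) -> [37, 43]
extract_min()->37, [43]
extract_min()->43, []
insert(4) -> [4]

Final heap: [4]


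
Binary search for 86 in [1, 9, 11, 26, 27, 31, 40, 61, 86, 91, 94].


Step 1: lo=0, hi=10, mid=5, val=31
Step 2: lo=6, hi=10, mid=8, val=86

Found at index 8


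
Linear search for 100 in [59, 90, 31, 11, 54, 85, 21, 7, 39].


i=0: 59!=100
i=1: 90!=100
i=2: 31!=100
i=3: 11!=100
i=4: 54!=100
i=5: 85!=100
i=6: 21!=100
i=7: 7!=100
i=8: 39!=100

Not found, 9 comps


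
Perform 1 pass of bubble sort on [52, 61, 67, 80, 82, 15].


Initial: [52, 61, 67, 80, 82, 15]
Pass 1: [52, 61, 67, 80, 15, 82] (1 swaps)

After 1 pass: [52, 61, 67, 80, 15, 82]


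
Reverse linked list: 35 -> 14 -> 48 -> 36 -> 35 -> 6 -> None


Step 1: curr=35, set curr.next=prev(None) | reversed so far: 35
Step 2: curr=14, set curr.next=prev(35) | reversed so far: 14 -> 35
Step 3: curr=48, set curr.next=prev(14) | reversed so far: 48 -> 14 -> 35
Step 4: curr=36, set curr.next=prev(48) | reversed so far: 36 -> 48 -> 14 -> 35
Step 5: curr=35, set curr.next=prev(36) | reversed so far: 35 -> 36 -> 48 -> 14 -> 35
Step 6: curr=6, set curr.next=prev(35) | reversed so far: 6 -> 35 -> 36 -> 48 -> 14 -> 35

6 -> 35 -> 36 -> 48 -> 14 -> 35 -> None


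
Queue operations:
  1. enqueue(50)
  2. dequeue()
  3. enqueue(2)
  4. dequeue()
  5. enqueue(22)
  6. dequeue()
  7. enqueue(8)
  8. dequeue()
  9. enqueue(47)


enqueue(50) -> [50]
dequeue()->50, []
enqueue(2) -> [2]
dequeue()->2, []
enqueue(22) -> [22]
dequeue()->22, []
enqueue(8) -> [8]
dequeue()->8, []
enqueue(47) -> [47]

Final queue: [47]


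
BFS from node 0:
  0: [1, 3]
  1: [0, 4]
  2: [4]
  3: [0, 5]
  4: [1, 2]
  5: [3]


Visit 0, enqueue [1, 3]
Visit 1, enqueue [4]
Visit 3, enqueue [5]
Visit 4, enqueue [2]
Visit 5, enqueue []
Visit 2, enqueue []

BFS order: [0, 1, 3, 4, 5, 2]


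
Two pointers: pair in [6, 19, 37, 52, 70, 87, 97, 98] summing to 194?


lo=0(6)+hi=7(98)=104
lo=1(19)+hi=7(98)=117
lo=2(37)+hi=7(98)=135
lo=3(52)+hi=7(98)=150
lo=4(70)+hi=7(98)=168
lo=5(87)+hi=7(98)=185
lo=6(97)+hi=7(98)=195

No pair found


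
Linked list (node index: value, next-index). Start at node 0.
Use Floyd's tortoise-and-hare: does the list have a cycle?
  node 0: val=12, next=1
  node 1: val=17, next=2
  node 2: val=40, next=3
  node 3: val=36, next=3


Floyd's tortoise (slow, +1) and hare (fast, +2):
  init: slow=0, fast=0
  step 1: slow=1, fast=2
  step 2: slow=2, fast=3
  step 3: slow=3, fast=3
  slow == fast at node 3: cycle detected

Cycle: yes


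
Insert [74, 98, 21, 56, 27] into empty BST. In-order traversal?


Insert 74: root
Insert 98: R from 74
Insert 21: L from 74
Insert 56: L from 74 -> R from 21
Insert 27: L from 74 -> R from 21 -> L from 56

In-order: [21, 27, 56, 74, 98]


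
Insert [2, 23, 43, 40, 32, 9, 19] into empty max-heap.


Insert 2: [2]
Insert 23: [23, 2]
Insert 43: [43, 2, 23]
Insert 40: [43, 40, 23, 2]
Insert 32: [43, 40, 23, 2, 32]
Insert 9: [43, 40, 23, 2, 32, 9]
Insert 19: [43, 40, 23, 2, 32, 9, 19]

Final heap: [43, 40, 23, 2, 32, 9, 19]


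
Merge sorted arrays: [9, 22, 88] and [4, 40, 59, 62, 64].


Take 4 from B
Take 9 from A
Take 22 from A
Take 40 from B
Take 59 from B
Take 62 from B
Take 64 from B

Merged: [4, 9, 22, 40, 59, 62, 64, 88]


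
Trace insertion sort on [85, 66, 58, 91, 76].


Initial: [85, 66, 58, 91, 76]
Insert 66: [66, 85, 58, 91, 76]
Insert 58: [58, 66, 85, 91, 76]
Insert 91: [58, 66, 85, 91, 76]
Insert 76: [58, 66, 76, 85, 91]

Sorted: [58, 66, 76, 85, 91]


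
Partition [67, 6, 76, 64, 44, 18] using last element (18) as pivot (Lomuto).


Pivot: 18
  6 <= 18: swap -> [6, 67, 76, 64, 44, 18]
Place pivot at 1: [6, 18, 76, 64, 44, 67]

Partitioned: [6, 18, 76, 64, 44, 67]


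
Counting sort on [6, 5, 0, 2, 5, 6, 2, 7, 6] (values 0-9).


Input: [6, 5, 0, 2, 5, 6, 2, 7, 6]
Counts: [1, 0, 2, 0, 0, 2, 3, 1, 0, 0]

Sorted: [0, 2, 2, 5, 5, 6, 6, 6, 7]


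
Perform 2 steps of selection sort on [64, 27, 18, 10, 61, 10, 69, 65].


Initial: [64, 27, 18, 10, 61, 10, 69, 65]
Step 1: min=10 at 3
  Swap: [10, 27, 18, 64, 61, 10, 69, 65]
Step 2: min=10 at 5
  Swap: [10, 10, 18, 64, 61, 27, 69, 65]

After 2 steps: [10, 10, 18, 64, 61, 27, 69, 65]


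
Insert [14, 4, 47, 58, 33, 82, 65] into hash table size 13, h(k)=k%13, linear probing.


Insert 14: h=1 -> slot 1
Insert 4: h=4 -> slot 4
Insert 47: h=8 -> slot 8
Insert 58: h=6 -> slot 6
Insert 33: h=7 -> slot 7
Insert 82: h=4, 1 probes -> slot 5
Insert 65: h=0 -> slot 0

Table: [65, 14, None, None, 4, 82, 58, 33, 47, None, None, None, None]


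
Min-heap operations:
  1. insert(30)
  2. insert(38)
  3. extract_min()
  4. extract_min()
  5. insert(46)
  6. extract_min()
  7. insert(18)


insert(30) -> [30]
insert(38) -> [30, 38]
extract_min()->30, [38]
extract_min()->38, []
insert(46) -> [46]
extract_min()->46, []
insert(18) -> [18]

Final heap: [18]


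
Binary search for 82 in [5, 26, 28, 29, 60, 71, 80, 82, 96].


Step 1: lo=0, hi=8, mid=4, val=60
Step 2: lo=5, hi=8, mid=6, val=80
Step 3: lo=7, hi=8, mid=7, val=82

Found at index 7


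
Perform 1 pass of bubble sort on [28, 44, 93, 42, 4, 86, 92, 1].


Initial: [28, 44, 93, 42, 4, 86, 92, 1]
Pass 1: [28, 44, 42, 4, 86, 92, 1, 93] (5 swaps)

After 1 pass: [28, 44, 42, 4, 86, 92, 1, 93]


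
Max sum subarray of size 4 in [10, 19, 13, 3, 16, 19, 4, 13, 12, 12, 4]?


[0:4]: 45
[1:5]: 51
[2:6]: 51
[3:7]: 42
[4:8]: 52
[5:9]: 48
[6:10]: 41
[7:11]: 41

Max: 52 at [4:8]


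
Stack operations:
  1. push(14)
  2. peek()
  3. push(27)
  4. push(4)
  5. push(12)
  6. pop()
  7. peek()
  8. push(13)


push(14) -> [14]
peek()->14
push(27) -> [14, 27]
push(4) -> [14, 27, 4]
push(12) -> [14, 27, 4, 12]
pop()->12, [14, 27, 4]
peek()->4
push(13) -> [14, 27, 4, 13]

Final stack: [14, 27, 4, 13]


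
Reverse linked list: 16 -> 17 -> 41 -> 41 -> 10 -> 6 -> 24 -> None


Step 1: curr=16, set curr.next=prev(None) | reversed so far: 16
Step 2: curr=17, set curr.next=prev(16) | reversed so far: 17 -> 16
Step 3: curr=41, set curr.next=prev(17) | reversed so far: 41 -> 17 -> 16
Step 4: curr=41, set curr.next=prev(41) | reversed so far: 41 -> 41 -> 17 -> 16
Step 5: curr=10, set curr.next=prev(41) | reversed so far: 10 -> 41 -> 41 -> 17 -> 16
Step 6: curr=6, set curr.next=prev(10) | reversed so far: 6 -> 10 -> 41 -> 41 -> 17 -> 16
Step 7: curr=24, set curr.next=prev(6) | reversed so far: 24 -> 6 -> 10 -> 41 -> 41 -> 17 -> 16

24 -> 6 -> 10 -> 41 -> 41 -> 17 -> 16 -> None


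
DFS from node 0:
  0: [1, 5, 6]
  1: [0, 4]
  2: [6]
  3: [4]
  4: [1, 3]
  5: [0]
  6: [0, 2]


Visit 0, push [6, 5, 1]
Visit 1, push [4]
Visit 4, push [3]
Visit 3, push []
Visit 5, push []
Visit 6, push [2]
Visit 2, push []

DFS order: [0, 1, 4, 3, 5, 6, 2]


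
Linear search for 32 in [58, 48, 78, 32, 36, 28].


i=0: 58!=32
i=1: 48!=32
i=2: 78!=32
i=3: 32==32 found!

Found at 3, 4 comps


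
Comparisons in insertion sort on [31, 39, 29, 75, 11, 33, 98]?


Algorithm: insertion sort
Input: [31, 39, 29, 75, 11, 33, 98]
Sorted: [11, 29, 31, 33, 39, 75, 98]

12


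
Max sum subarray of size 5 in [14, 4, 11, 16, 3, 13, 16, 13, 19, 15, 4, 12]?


[0:5]: 48
[1:6]: 47
[2:7]: 59
[3:8]: 61
[4:9]: 64
[5:10]: 76
[6:11]: 67
[7:12]: 63

Max: 76 at [5:10]


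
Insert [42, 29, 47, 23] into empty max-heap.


Insert 42: [42]
Insert 29: [42, 29]
Insert 47: [47, 29, 42]
Insert 23: [47, 29, 42, 23]

Final heap: [47, 29, 42, 23]


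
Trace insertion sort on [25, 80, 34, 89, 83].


Initial: [25, 80, 34, 89, 83]
Insert 80: [25, 80, 34, 89, 83]
Insert 34: [25, 34, 80, 89, 83]
Insert 89: [25, 34, 80, 89, 83]
Insert 83: [25, 34, 80, 83, 89]

Sorted: [25, 34, 80, 83, 89]


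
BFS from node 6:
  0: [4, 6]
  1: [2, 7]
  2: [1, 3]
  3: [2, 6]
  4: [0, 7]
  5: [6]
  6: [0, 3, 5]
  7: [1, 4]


Visit 6, enqueue [0, 3, 5]
Visit 0, enqueue [4]
Visit 3, enqueue [2]
Visit 5, enqueue []
Visit 4, enqueue [7]
Visit 2, enqueue [1]
Visit 7, enqueue []
Visit 1, enqueue []

BFS order: [6, 0, 3, 5, 4, 2, 7, 1]


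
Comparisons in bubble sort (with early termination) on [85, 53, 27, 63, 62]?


Algorithm: bubble sort (with early termination)
Input: [85, 53, 27, 63, 62]
Sorted: [27, 53, 62, 63, 85]

9


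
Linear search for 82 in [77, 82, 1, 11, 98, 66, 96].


i=0: 77!=82
i=1: 82==82 found!

Found at 1, 2 comps


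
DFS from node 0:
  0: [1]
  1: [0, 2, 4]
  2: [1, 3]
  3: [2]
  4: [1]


Visit 0, push [1]
Visit 1, push [4, 2]
Visit 2, push [3]
Visit 3, push []
Visit 4, push []

DFS order: [0, 1, 2, 3, 4]


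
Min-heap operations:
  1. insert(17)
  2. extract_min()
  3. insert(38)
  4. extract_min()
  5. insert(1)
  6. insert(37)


insert(17) -> [17]
extract_min()->17, []
insert(38) -> [38]
extract_min()->38, []
insert(1) -> [1]
insert(37) -> [1, 37]

Final heap: [1, 37]


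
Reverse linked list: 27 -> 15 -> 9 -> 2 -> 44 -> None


Step 1: curr=27, set curr.next=prev(None) | reversed so far: 27
Step 2: curr=15, set curr.next=prev(27) | reversed so far: 15 -> 27
Step 3: curr=9, set curr.next=prev(15) | reversed so far: 9 -> 15 -> 27
Step 4: curr=2, set curr.next=prev(9) | reversed so far: 2 -> 9 -> 15 -> 27
Step 5: curr=44, set curr.next=prev(2) | reversed so far: 44 -> 2 -> 9 -> 15 -> 27

44 -> 2 -> 9 -> 15 -> 27 -> None


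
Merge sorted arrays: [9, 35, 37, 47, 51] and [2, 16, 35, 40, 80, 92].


Take 2 from B
Take 9 from A
Take 16 from B
Take 35 from A
Take 35 from B
Take 37 from A
Take 40 from B
Take 47 from A
Take 51 from A

Merged: [2, 9, 16, 35, 35, 37, 40, 47, 51, 80, 92]


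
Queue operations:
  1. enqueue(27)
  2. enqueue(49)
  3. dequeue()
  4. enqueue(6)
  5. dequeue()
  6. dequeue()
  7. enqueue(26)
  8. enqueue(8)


enqueue(27) -> [27]
enqueue(49) -> [27, 49]
dequeue()->27, [49]
enqueue(6) -> [49, 6]
dequeue()->49, [6]
dequeue()->6, []
enqueue(26) -> [26]
enqueue(8) -> [26, 8]

Final queue: [26, 8]


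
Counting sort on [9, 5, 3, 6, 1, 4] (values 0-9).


Input: [9, 5, 3, 6, 1, 4]
Counts: [0, 1, 0, 1, 1, 1, 1, 0, 0, 1]

Sorted: [1, 3, 4, 5, 6, 9]


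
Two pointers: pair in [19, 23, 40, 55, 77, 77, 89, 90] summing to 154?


lo=0(19)+hi=7(90)=109
lo=1(23)+hi=7(90)=113
lo=2(40)+hi=7(90)=130
lo=3(55)+hi=7(90)=145
lo=4(77)+hi=7(90)=167
lo=4(77)+hi=6(89)=166
lo=4(77)+hi=5(77)=154

Yes: 77+77=154


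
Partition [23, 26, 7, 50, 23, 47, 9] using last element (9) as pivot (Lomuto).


Pivot: 9
  7 <= 9: swap -> [7, 26, 23, 50, 23, 47, 9]
Place pivot at 1: [7, 9, 23, 50, 23, 47, 26]

Partitioned: [7, 9, 23, 50, 23, 47, 26]


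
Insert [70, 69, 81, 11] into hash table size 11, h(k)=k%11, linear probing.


Insert 70: h=4 -> slot 4
Insert 69: h=3 -> slot 3
Insert 81: h=4, 1 probes -> slot 5
Insert 11: h=0 -> slot 0

Table: [11, None, None, 69, 70, 81, None, None, None, None, None]


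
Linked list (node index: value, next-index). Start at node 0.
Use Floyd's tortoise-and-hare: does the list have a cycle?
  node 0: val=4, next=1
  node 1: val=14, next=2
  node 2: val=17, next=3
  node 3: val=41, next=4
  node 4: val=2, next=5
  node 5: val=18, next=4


Floyd's tortoise (slow, +1) and hare (fast, +2):
  init: slow=0, fast=0
  step 1: slow=1, fast=2
  step 2: slow=2, fast=4
  step 3: slow=3, fast=4
  step 4: slow=4, fast=4
  slow == fast at node 4: cycle detected

Cycle: yes


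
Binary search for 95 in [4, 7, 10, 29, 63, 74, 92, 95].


Step 1: lo=0, hi=7, mid=3, val=29
Step 2: lo=4, hi=7, mid=5, val=74
Step 3: lo=6, hi=7, mid=6, val=92
Step 4: lo=7, hi=7, mid=7, val=95

Found at index 7


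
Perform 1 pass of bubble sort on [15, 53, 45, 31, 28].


Initial: [15, 53, 45, 31, 28]
Pass 1: [15, 45, 31, 28, 53] (3 swaps)

After 1 pass: [15, 45, 31, 28, 53]


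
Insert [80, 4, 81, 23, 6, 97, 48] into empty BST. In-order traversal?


Insert 80: root
Insert 4: L from 80
Insert 81: R from 80
Insert 23: L from 80 -> R from 4
Insert 6: L from 80 -> R from 4 -> L from 23
Insert 97: R from 80 -> R from 81
Insert 48: L from 80 -> R from 4 -> R from 23

In-order: [4, 6, 23, 48, 80, 81, 97]


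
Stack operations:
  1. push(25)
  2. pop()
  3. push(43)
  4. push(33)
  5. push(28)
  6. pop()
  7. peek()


push(25) -> [25]
pop()->25, []
push(43) -> [43]
push(33) -> [43, 33]
push(28) -> [43, 33, 28]
pop()->28, [43, 33]
peek()->33

Final stack: [43, 33]


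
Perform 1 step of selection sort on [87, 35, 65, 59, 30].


Initial: [87, 35, 65, 59, 30]
Step 1: min=30 at 4
  Swap: [30, 35, 65, 59, 87]

After 1 step: [30, 35, 65, 59, 87]


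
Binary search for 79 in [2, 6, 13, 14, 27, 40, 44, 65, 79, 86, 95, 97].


Step 1: lo=0, hi=11, mid=5, val=40
Step 2: lo=6, hi=11, mid=8, val=79

Found at index 8


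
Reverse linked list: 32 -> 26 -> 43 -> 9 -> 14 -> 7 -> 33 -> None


Step 1: curr=32, set curr.next=prev(None) | reversed so far: 32
Step 2: curr=26, set curr.next=prev(32) | reversed so far: 26 -> 32
Step 3: curr=43, set curr.next=prev(26) | reversed so far: 43 -> 26 -> 32
Step 4: curr=9, set curr.next=prev(43) | reversed so far: 9 -> 43 -> 26 -> 32
Step 5: curr=14, set curr.next=prev(9) | reversed so far: 14 -> 9 -> 43 -> 26 -> 32
Step 6: curr=7, set curr.next=prev(14) | reversed so far: 7 -> 14 -> 9 -> 43 -> 26 -> 32
Step 7: curr=33, set curr.next=prev(7) | reversed so far: 33 -> 7 -> 14 -> 9 -> 43 -> 26 -> 32

33 -> 7 -> 14 -> 9 -> 43 -> 26 -> 32 -> None


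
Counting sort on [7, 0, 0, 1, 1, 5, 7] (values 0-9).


Input: [7, 0, 0, 1, 1, 5, 7]
Counts: [2, 2, 0, 0, 0, 1, 0, 2, 0, 0]

Sorted: [0, 0, 1, 1, 5, 7, 7]


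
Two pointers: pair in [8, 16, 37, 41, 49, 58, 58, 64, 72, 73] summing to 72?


lo=0(8)+hi=9(73)=81
lo=0(8)+hi=8(72)=80
lo=0(8)+hi=7(64)=72

Yes: 8+64=72


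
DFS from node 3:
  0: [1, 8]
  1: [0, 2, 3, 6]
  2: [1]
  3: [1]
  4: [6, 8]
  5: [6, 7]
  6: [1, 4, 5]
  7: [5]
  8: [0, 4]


Visit 3, push [1]
Visit 1, push [6, 2, 0]
Visit 0, push [8]
Visit 8, push [4]
Visit 4, push [6]
Visit 6, push [5]
Visit 5, push [7]
Visit 7, push []
Visit 2, push []

DFS order: [3, 1, 0, 8, 4, 6, 5, 7, 2]


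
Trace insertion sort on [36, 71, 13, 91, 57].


Initial: [36, 71, 13, 91, 57]
Insert 71: [36, 71, 13, 91, 57]
Insert 13: [13, 36, 71, 91, 57]
Insert 91: [13, 36, 71, 91, 57]
Insert 57: [13, 36, 57, 71, 91]

Sorted: [13, 36, 57, 71, 91]


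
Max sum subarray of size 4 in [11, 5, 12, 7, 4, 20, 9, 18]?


[0:4]: 35
[1:5]: 28
[2:6]: 43
[3:7]: 40
[4:8]: 51

Max: 51 at [4:8]


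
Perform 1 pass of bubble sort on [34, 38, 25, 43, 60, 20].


Initial: [34, 38, 25, 43, 60, 20]
Pass 1: [34, 25, 38, 43, 20, 60] (2 swaps)

After 1 pass: [34, 25, 38, 43, 20, 60]


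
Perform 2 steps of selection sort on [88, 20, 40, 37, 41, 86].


Initial: [88, 20, 40, 37, 41, 86]
Step 1: min=20 at 1
  Swap: [20, 88, 40, 37, 41, 86]
Step 2: min=37 at 3
  Swap: [20, 37, 40, 88, 41, 86]

After 2 steps: [20, 37, 40, 88, 41, 86]


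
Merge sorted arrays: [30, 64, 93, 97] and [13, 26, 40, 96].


Take 13 from B
Take 26 from B
Take 30 from A
Take 40 from B
Take 64 from A
Take 93 from A
Take 96 from B

Merged: [13, 26, 30, 40, 64, 93, 96, 97]


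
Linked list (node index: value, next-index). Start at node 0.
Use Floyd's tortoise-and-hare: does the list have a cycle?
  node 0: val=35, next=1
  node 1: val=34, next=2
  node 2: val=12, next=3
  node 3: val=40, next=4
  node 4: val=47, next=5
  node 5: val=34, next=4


Floyd's tortoise (slow, +1) and hare (fast, +2):
  init: slow=0, fast=0
  step 1: slow=1, fast=2
  step 2: slow=2, fast=4
  step 3: slow=3, fast=4
  step 4: slow=4, fast=4
  slow == fast at node 4: cycle detected

Cycle: yes


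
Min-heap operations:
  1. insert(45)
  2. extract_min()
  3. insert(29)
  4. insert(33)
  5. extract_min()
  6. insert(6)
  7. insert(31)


insert(45) -> [45]
extract_min()->45, []
insert(29) -> [29]
insert(33) -> [29, 33]
extract_min()->29, [33]
insert(6) -> [6, 33]
insert(31) -> [6, 33, 31]

Final heap: [6, 33, 31]


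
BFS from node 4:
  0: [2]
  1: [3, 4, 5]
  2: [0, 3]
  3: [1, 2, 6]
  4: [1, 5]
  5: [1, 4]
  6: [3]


Visit 4, enqueue [1, 5]
Visit 1, enqueue [3]
Visit 5, enqueue []
Visit 3, enqueue [2, 6]
Visit 2, enqueue [0]
Visit 6, enqueue []
Visit 0, enqueue []

BFS order: [4, 1, 5, 3, 2, 6, 0]


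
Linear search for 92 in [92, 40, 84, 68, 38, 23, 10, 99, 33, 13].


i=0: 92==92 found!

Found at 0, 1 comps


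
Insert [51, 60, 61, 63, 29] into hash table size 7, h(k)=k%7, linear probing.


Insert 51: h=2 -> slot 2
Insert 60: h=4 -> slot 4
Insert 61: h=5 -> slot 5
Insert 63: h=0 -> slot 0
Insert 29: h=1 -> slot 1

Table: [63, 29, 51, None, 60, 61, None]


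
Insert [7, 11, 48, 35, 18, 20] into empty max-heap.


Insert 7: [7]
Insert 11: [11, 7]
Insert 48: [48, 7, 11]
Insert 35: [48, 35, 11, 7]
Insert 18: [48, 35, 11, 7, 18]
Insert 20: [48, 35, 20, 7, 18, 11]

Final heap: [48, 35, 20, 7, 18, 11]


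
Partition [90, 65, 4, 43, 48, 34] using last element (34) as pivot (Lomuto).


Pivot: 34
  4 <= 34: swap -> [4, 65, 90, 43, 48, 34]
Place pivot at 1: [4, 34, 90, 43, 48, 65]

Partitioned: [4, 34, 90, 43, 48, 65]


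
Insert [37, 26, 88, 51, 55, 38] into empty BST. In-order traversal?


Insert 37: root
Insert 26: L from 37
Insert 88: R from 37
Insert 51: R from 37 -> L from 88
Insert 55: R from 37 -> L from 88 -> R from 51
Insert 38: R from 37 -> L from 88 -> L from 51

In-order: [26, 37, 38, 51, 55, 88]


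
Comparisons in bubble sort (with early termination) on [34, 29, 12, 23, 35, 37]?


Algorithm: bubble sort (with early termination)
Input: [34, 29, 12, 23, 35, 37]
Sorted: [12, 23, 29, 34, 35, 37]

12


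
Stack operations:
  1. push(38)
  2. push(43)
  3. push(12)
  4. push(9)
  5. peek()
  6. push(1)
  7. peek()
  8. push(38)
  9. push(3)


push(38) -> [38]
push(43) -> [38, 43]
push(12) -> [38, 43, 12]
push(9) -> [38, 43, 12, 9]
peek()->9
push(1) -> [38, 43, 12, 9, 1]
peek()->1
push(38) -> [38, 43, 12, 9, 1, 38]
push(3) -> [38, 43, 12, 9, 1, 38, 3]

Final stack: [38, 43, 12, 9, 1, 38, 3]


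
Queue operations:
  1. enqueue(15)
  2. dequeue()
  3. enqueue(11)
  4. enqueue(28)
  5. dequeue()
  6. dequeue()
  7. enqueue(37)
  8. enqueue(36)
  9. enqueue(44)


enqueue(15) -> [15]
dequeue()->15, []
enqueue(11) -> [11]
enqueue(28) -> [11, 28]
dequeue()->11, [28]
dequeue()->28, []
enqueue(37) -> [37]
enqueue(36) -> [37, 36]
enqueue(44) -> [37, 36, 44]

Final queue: [37, 36, 44]


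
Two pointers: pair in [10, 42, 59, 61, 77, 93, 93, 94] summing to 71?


lo=0(10)+hi=7(94)=104
lo=0(10)+hi=6(93)=103
lo=0(10)+hi=5(93)=103
lo=0(10)+hi=4(77)=87
lo=0(10)+hi=3(61)=71

Yes: 10+61=71


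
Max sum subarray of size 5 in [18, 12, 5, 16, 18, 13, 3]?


[0:5]: 69
[1:6]: 64
[2:7]: 55

Max: 69 at [0:5]


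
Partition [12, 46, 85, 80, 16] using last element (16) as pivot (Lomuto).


Pivot: 16
  12 <= 16: advance i (no swap)
Place pivot at 1: [12, 16, 85, 80, 46]

Partitioned: [12, 16, 85, 80, 46]


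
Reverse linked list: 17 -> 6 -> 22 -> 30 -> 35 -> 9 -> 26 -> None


Step 1: curr=17, set curr.next=prev(None) | reversed so far: 17
Step 2: curr=6, set curr.next=prev(17) | reversed so far: 6 -> 17
Step 3: curr=22, set curr.next=prev(6) | reversed so far: 22 -> 6 -> 17
Step 4: curr=30, set curr.next=prev(22) | reversed so far: 30 -> 22 -> 6 -> 17
Step 5: curr=35, set curr.next=prev(30) | reversed so far: 35 -> 30 -> 22 -> 6 -> 17
Step 6: curr=9, set curr.next=prev(35) | reversed so far: 9 -> 35 -> 30 -> 22 -> 6 -> 17
Step 7: curr=26, set curr.next=prev(9) | reversed so far: 26 -> 9 -> 35 -> 30 -> 22 -> 6 -> 17

26 -> 9 -> 35 -> 30 -> 22 -> 6 -> 17 -> None


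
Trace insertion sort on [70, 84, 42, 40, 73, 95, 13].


Initial: [70, 84, 42, 40, 73, 95, 13]
Insert 84: [70, 84, 42, 40, 73, 95, 13]
Insert 42: [42, 70, 84, 40, 73, 95, 13]
Insert 40: [40, 42, 70, 84, 73, 95, 13]
Insert 73: [40, 42, 70, 73, 84, 95, 13]
Insert 95: [40, 42, 70, 73, 84, 95, 13]
Insert 13: [13, 40, 42, 70, 73, 84, 95]

Sorted: [13, 40, 42, 70, 73, 84, 95]


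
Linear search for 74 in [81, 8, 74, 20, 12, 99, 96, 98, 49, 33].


i=0: 81!=74
i=1: 8!=74
i=2: 74==74 found!

Found at 2, 3 comps


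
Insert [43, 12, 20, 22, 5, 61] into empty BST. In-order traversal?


Insert 43: root
Insert 12: L from 43
Insert 20: L from 43 -> R from 12
Insert 22: L from 43 -> R from 12 -> R from 20
Insert 5: L from 43 -> L from 12
Insert 61: R from 43

In-order: [5, 12, 20, 22, 43, 61]


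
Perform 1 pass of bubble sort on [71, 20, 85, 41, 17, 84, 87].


Initial: [71, 20, 85, 41, 17, 84, 87]
Pass 1: [20, 71, 41, 17, 84, 85, 87] (4 swaps)

After 1 pass: [20, 71, 41, 17, 84, 85, 87]


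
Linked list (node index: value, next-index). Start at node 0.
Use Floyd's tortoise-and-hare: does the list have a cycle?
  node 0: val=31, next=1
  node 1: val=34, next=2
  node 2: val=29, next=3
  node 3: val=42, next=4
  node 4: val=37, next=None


Floyd's tortoise (slow, +1) and hare (fast, +2):
  init: slow=0, fast=0
  step 1: slow=1, fast=2
  step 2: slow=2, fast=4
  step 3: fast -> None, no cycle

Cycle: no


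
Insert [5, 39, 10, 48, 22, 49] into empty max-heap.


Insert 5: [5]
Insert 39: [39, 5]
Insert 10: [39, 5, 10]
Insert 48: [48, 39, 10, 5]
Insert 22: [48, 39, 10, 5, 22]
Insert 49: [49, 39, 48, 5, 22, 10]

Final heap: [49, 39, 48, 5, 22, 10]


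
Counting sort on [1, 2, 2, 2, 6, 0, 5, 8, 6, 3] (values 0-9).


Input: [1, 2, 2, 2, 6, 0, 5, 8, 6, 3]
Counts: [1, 1, 3, 1, 0, 1, 2, 0, 1, 0]

Sorted: [0, 1, 2, 2, 2, 3, 5, 6, 6, 8]


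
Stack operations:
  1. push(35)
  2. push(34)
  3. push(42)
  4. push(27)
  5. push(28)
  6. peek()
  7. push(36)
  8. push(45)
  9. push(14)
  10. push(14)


push(35) -> [35]
push(34) -> [35, 34]
push(42) -> [35, 34, 42]
push(27) -> [35, 34, 42, 27]
push(28) -> [35, 34, 42, 27, 28]
peek()->28
push(36) -> [35, 34, 42, 27, 28, 36]
push(45) -> [35, 34, 42, 27, 28, 36, 45]
push(14) -> [35, 34, 42, 27, 28, 36, 45, 14]
push(14) -> [35, 34, 42, 27, 28, 36, 45, 14, 14]

Final stack: [35, 34, 42, 27, 28, 36, 45, 14, 14]


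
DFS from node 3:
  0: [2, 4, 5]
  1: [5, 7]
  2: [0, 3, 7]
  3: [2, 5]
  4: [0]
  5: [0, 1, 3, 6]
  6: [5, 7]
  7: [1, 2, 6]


Visit 3, push [5, 2]
Visit 2, push [7, 0]
Visit 0, push [5, 4]
Visit 4, push []
Visit 5, push [6, 1]
Visit 1, push [7]
Visit 7, push [6]
Visit 6, push []

DFS order: [3, 2, 0, 4, 5, 1, 7, 6]


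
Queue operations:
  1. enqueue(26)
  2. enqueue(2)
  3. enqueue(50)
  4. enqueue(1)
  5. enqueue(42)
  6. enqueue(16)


enqueue(26) -> [26]
enqueue(2) -> [26, 2]
enqueue(50) -> [26, 2, 50]
enqueue(1) -> [26, 2, 50, 1]
enqueue(42) -> [26, 2, 50, 1, 42]
enqueue(16) -> [26, 2, 50, 1, 42, 16]

Final queue: [26, 2, 50, 1, 42, 16]


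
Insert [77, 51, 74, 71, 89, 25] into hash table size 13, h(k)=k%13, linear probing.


Insert 77: h=12 -> slot 12
Insert 51: h=12, 1 probes -> slot 0
Insert 74: h=9 -> slot 9
Insert 71: h=6 -> slot 6
Insert 89: h=11 -> slot 11
Insert 25: h=12, 2 probes -> slot 1

Table: [51, 25, None, None, None, None, 71, None, None, 74, None, 89, 77]


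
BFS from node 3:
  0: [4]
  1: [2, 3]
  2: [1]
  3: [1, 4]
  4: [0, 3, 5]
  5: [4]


Visit 3, enqueue [1, 4]
Visit 1, enqueue [2]
Visit 4, enqueue [0, 5]
Visit 2, enqueue []
Visit 0, enqueue []
Visit 5, enqueue []

BFS order: [3, 1, 4, 2, 0, 5]


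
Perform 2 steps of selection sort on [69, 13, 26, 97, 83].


Initial: [69, 13, 26, 97, 83]
Step 1: min=13 at 1
  Swap: [13, 69, 26, 97, 83]
Step 2: min=26 at 2
  Swap: [13, 26, 69, 97, 83]

After 2 steps: [13, 26, 69, 97, 83]


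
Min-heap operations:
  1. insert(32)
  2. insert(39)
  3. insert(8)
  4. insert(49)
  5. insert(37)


insert(32) -> [32]
insert(39) -> [32, 39]
insert(8) -> [8, 39, 32]
insert(49) -> [8, 39, 32, 49]
insert(37) -> [8, 37, 32, 49, 39]

Final heap: [8, 37, 32, 49, 39]


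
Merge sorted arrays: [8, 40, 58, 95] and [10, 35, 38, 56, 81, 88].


Take 8 from A
Take 10 from B
Take 35 from B
Take 38 from B
Take 40 from A
Take 56 from B
Take 58 from A
Take 81 from B
Take 88 from B

Merged: [8, 10, 35, 38, 40, 56, 58, 81, 88, 95]


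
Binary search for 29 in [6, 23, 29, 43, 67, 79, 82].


Step 1: lo=0, hi=6, mid=3, val=43
Step 2: lo=0, hi=2, mid=1, val=23
Step 3: lo=2, hi=2, mid=2, val=29

Found at index 2


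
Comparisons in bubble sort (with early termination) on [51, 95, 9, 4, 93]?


Algorithm: bubble sort (with early termination)
Input: [51, 95, 9, 4, 93]
Sorted: [4, 9, 51, 93, 95]

10


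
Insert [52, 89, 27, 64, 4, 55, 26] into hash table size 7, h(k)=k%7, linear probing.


Insert 52: h=3 -> slot 3
Insert 89: h=5 -> slot 5
Insert 27: h=6 -> slot 6
Insert 64: h=1 -> slot 1
Insert 4: h=4 -> slot 4
Insert 55: h=6, 1 probes -> slot 0
Insert 26: h=5, 4 probes -> slot 2

Table: [55, 64, 26, 52, 4, 89, 27]


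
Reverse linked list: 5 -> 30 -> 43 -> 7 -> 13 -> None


Step 1: curr=5, set curr.next=prev(None) | reversed so far: 5
Step 2: curr=30, set curr.next=prev(5) | reversed so far: 30 -> 5
Step 3: curr=43, set curr.next=prev(30) | reversed so far: 43 -> 30 -> 5
Step 4: curr=7, set curr.next=prev(43) | reversed so far: 7 -> 43 -> 30 -> 5
Step 5: curr=13, set curr.next=prev(7) | reversed so far: 13 -> 7 -> 43 -> 30 -> 5

13 -> 7 -> 43 -> 30 -> 5 -> None


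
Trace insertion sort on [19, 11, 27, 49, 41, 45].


Initial: [19, 11, 27, 49, 41, 45]
Insert 11: [11, 19, 27, 49, 41, 45]
Insert 27: [11, 19, 27, 49, 41, 45]
Insert 49: [11, 19, 27, 49, 41, 45]
Insert 41: [11, 19, 27, 41, 49, 45]
Insert 45: [11, 19, 27, 41, 45, 49]

Sorted: [11, 19, 27, 41, 45, 49]


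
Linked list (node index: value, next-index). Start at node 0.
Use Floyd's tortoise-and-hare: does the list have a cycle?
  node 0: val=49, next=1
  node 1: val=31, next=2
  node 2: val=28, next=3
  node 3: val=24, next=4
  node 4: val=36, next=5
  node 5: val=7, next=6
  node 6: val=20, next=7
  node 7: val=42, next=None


Floyd's tortoise (slow, +1) and hare (fast, +2):
  init: slow=0, fast=0
  step 1: slow=1, fast=2
  step 2: slow=2, fast=4
  step 3: slow=3, fast=6
  step 4: fast 6->7->None, no cycle

Cycle: no


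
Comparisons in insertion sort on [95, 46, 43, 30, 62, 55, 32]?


Algorithm: insertion sort
Input: [95, 46, 43, 30, 62, 55, 32]
Sorted: [30, 32, 43, 46, 55, 62, 95]

17


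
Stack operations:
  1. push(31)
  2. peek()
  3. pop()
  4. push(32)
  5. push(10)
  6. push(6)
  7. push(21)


push(31) -> [31]
peek()->31
pop()->31, []
push(32) -> [32]
push(10) -> [32, 10]
push(6) -> [32, 10, 6]
push(21) -> [32, 10, 6, 21]

Final stack: [32, 10, 6, 21]


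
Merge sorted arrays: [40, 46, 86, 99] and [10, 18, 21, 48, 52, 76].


Take 10 from B
Take 18 from B
Take 21 from B
Take 40 from A
Take 46 from A
Take 48 from B
Take 52 from B
Take 76 from B

Merged: [10, 18, 21, 40, 46, 48, 52, 76, 86, 99]


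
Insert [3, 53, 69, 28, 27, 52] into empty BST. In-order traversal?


Insert 3: root
Insert 53: R from 3
Insert 69: R from 3 -> R from 53
Insert 28: R from 3 -> L from 53
Insert 27: R from 3 -> L from 53 -> L from 28
Insert 52: R from 3 -> L from 53 -> R from 28

In-order: [3, 27, 28, 52, 53, 69]


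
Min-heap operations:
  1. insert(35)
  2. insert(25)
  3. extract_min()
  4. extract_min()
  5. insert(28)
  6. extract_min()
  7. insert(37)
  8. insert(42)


insert(35) -> [35]
insert(25) -> [25, 35]
extract_min()->25, [35]
extract_min()->35, []
insert(28) -> [28]
extract_min()->28, []
insert(37) -> [37]
insert(42) -> [37, 42]

Final heap: [37, 42]


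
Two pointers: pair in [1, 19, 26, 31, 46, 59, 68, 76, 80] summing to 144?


lo=0(1)+hi=8(80)=81
lo=1(19)+hi=8(80)=99
lo=2(26)+hi=8(80)=106
lo=3(31)+hi=8(80)=111
lo=4(46)+hi=8(80)=126
lo=5(59)+hi=8(80)=139
lo=6(68)+hi=8(80)=148
lo=6(68)+hi=7(76)=144

Yes: 68+76=144


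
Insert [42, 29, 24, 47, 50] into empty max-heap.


Insert 42: [42]
Insert 29: [42, 29]
Insert 24: [42, 29, 24]
Insert 47: [47, 42, 24, 29]
Insert 50: [50, 47, 24, 29, 42]

Final heap: [50, 47, 24, 29, 42]


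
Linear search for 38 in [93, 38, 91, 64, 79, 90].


i=0: 93!=38
i=1: 38==38 found!

Found at 1, 2 comps


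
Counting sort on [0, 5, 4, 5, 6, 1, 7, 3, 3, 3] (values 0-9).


Input: [0, 5, 4, 5, 6, 1, 7, 3, 3, 3]
Counts: [1, 1, 0, 3, 1, 2, 1, 1, 0, 0]

Sorted: [0, 1, 3, 3, 3, 4, 5, 5, 6, 7]


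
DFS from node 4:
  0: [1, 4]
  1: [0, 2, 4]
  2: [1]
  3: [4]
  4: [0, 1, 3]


Visit 4, push [3, 1, 0]
Visit 0, push [1]
Visit 1, push [2]
Visit 2, push []
Visit 3, push []

DFS order: [4, 0, 1, 2, 3]


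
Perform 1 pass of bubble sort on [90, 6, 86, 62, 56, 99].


Initial: [90, 6, 86, 62, 56, 99]
Pass 1: [6, 86, 62, 56, 90, 99] (4 swaps)

After 1 pass: [6, 86, 62, 56, 90, 99]


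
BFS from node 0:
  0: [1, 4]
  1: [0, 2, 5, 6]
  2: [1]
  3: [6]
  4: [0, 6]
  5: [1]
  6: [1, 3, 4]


Visit 0, enqueue [1, 4]
Visit 1, enqueue [2, 5, 6]
Visit 4, enqueue []
Visit 2, enqueue []
Visit 5, enqueue []
Visit 6, enqueue [3]
Visit 3, enqueue []

BFS order: [0, 1, 4, 2, 5, 6, 3]


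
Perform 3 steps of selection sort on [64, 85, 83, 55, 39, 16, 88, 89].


Initial: [64, 85, 83, 55, 39, 16, 88, 89]
Step 1: min=16 at 5
  Swap: [16, 85, 83, 55, 39, 64, 88, 89]
Step 2: min=39 at 4
  Swap: [16, 39, 83, 55, 85, 64, 88, 89]
Step 3: min=55 at 3
  Swap: [16, 39, 55, 83, 85, 64, 88, 89]

After 3 steps: [16, 39, 55, 83, 85, 64, 88, 89]


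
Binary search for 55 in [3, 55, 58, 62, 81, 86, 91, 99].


Step 1: lo=0, hi=7, mid=3, val=62
Step 2: lo=0, hi=2, mid=1, val=55

Found at index 1


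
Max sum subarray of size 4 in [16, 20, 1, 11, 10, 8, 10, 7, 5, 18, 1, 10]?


[0:4]: 48
[1:5]: 42
[2:6]: 30
[3:7]: 39
[4:8]: 35
[5:9]: 30
[6:10]: 40
[7:11]: 31
[8:12]: 34

Max: 48 at [0:4]


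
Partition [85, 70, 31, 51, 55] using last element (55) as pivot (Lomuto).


Pivot: 55
  31 <= 55: swap -> [31, 70, 85, 51, 55]
  51 <= 55: swap -> [31, 51, 85, 70, 55]
Place pivot at 2: [31, 51, 55, 70, 85]

Partitioned: [31, 51, 55, 70, 85]


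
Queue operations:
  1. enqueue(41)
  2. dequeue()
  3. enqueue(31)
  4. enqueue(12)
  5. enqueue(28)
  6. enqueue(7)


enqueue(41) -> [41]
dequeue()->41, []
enqueue(31) -> [31]
enqueue(12) -> [31, 12]
enqueue(28) -> [31, 12, 28]
enqueue(7) -> [31, 12, 28, 7]

Final queue: [31, 12, 28, 7]


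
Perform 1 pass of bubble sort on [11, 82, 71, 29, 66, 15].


Initial: [11, 82, 71, 29, 66, 15]
Pass 1: [11, 71, 29, 66, 15, 82] (4 swaps)

After 1 pass: [11, 71, 29, 66, 15, 82]


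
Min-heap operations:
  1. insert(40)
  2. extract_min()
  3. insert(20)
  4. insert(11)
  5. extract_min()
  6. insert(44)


insert(40) -> [40]
extract_min()->40, []
insert(20) -> [20]
insert(11) -> [11, 20]
extract_min()->11, [20]
insert(44) -> [20, 44]

Final heap: [20, 44]


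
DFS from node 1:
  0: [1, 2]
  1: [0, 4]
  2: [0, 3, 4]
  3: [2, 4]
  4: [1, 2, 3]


Visit 1, push [4, 0]
Visit 0, push [2]
Visit 2, push [4, 3]
Visit 3, push [4]
Visit 4, push []

DFS order: [1, 0, 2, 3, 4]


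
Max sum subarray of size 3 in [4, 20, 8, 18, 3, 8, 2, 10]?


[0:3]: 32
[1:4]: 46
[2:5]: 29
[3:6]: 29
[4:7]: 13
[5:8]: 20

Max: 46 at [1:4]


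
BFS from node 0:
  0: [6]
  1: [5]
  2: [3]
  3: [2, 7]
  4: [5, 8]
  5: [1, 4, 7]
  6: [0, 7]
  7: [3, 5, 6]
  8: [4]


Visit 0, enqueue [6]
Visit 6, enqueue [7]
Visit 7, enqueue [3, 5]
Visit 3, enqueue [2]
Visit 5, enqueue [1, 4]
Visit 2, enqueue []
Visit 1, enqueue []
Visit 4, enqueue [8]
Visit 8, enqueue []

BFS order: [0, 6, 7, 3, 5, 2, 1, 4, 8]


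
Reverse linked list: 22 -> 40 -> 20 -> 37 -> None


Step 1: curr=22, set curr.next=prev(None) | reversed so far: 22
Step 2: curr=40, set curr.next=prev(22) | reversed so far: 40 -> 22
Step 3: curr=20, set curr.next=prev(40) | reversed so far: 20 -> 40 -> 22
Step 4: curr=37, set curr.next=prev(20) | reversed so far: 37 -> 20 -> 40 -> 22

37 -> 20 -> 40 -> 22 -> None


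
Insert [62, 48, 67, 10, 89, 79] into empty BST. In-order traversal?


Insert 62: root
Insert 48: L from 62
Insert 67: R from 62
Insert 10: L from 62 -> L from 48
Insert 89: R from 62 -> R from 67
Insert 79: R from 62 -> R from 67 -> L from 89

In-order: [10, 48, 62, 67, 79, 89]


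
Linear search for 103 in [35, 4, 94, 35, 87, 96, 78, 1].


i=0: 35!=103
i=1: 4!=103
i=2: 94!=103
i=3: 35!=103
i=4: 87!=103
i=5: 96!=103
i=6: 78!=103
i=7: 1!=103

Not found, 8 comps


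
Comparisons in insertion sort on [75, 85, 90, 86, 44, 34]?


Algorithm: insertion sort
Input: [75, 85, 90, 86, 44, 34]
Sorted: [34, 44, 75, 85, 86, 90]

13


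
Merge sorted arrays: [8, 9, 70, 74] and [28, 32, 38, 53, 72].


Take 8 from A
Take 9 from A
Take 28 from B
Take 32 from B
Take 38 from B
Take 53 from B
Take 70 from A
Take 72 from B

Merged: [8, 9, 28, 32, 38, 53, 70, 72, 74]


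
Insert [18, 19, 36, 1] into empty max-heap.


Insert 18: [18]
Insert 19: [19, 18]
Insert 36: [36, 18, 19]
Insert 1: [36, 18, 19, 1]

Final heap: [36, 18, 19, 1]


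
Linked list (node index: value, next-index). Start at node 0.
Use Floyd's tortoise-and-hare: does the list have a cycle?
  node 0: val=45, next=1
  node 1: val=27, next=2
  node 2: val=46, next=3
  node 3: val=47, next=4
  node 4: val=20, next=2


Floyd's tortoise (slow, +1) and hare (fast, +2):
  init: slow=0, fast=0
  step 1: slow=1, fast=2
  step 2: slow=2, fast=4
  step 3: slow=3, fast=3
  slow == fast at node 3: cycle detected

Cycle: yes


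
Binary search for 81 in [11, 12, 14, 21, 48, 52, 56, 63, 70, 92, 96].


Step 1: lo=0, hi=10, mid=5, val=52
Step 2: lo=6, hi=10, mid=8, val=70
Step 3: lo=9, hi=10, mid=9, val=92

Not found


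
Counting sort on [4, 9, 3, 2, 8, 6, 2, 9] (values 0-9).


Input: [4, 9, 3, 2, 8, 6, 2, 9]
Counts: [0, 0, 2, 1, 1, 0, 1, 0, 1, 2]

Sorted: [2, 2, 3, 4, 6, 8, 9, 9]


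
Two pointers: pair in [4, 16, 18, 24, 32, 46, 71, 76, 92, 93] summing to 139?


lo=0(4)+hi=9(93)=97
lo=1(16)+hi=9(93)=109
lo=2(18)+hi=9(93)=111
lo=3(24)+hi=9(93)=117
lo=4(32)+hi=9(93)=125
lo=5(46)+hi=9(93)=139

Yes: 46+93=139


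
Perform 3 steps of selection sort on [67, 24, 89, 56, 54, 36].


Initial: [67, 24, 89, 56, 54, 36]
Step 1: min=24 at 1
  Swap: [24, 67, 89, 56, 54, 36]
Step 2: min=36 at 5
  Swap: [24, 36, 89, 56, 54, 67]
Step 3: min=54 at 4
  Swap: [24, 36, 54, 56, 89, 67]

After 3 steps: [24, 36, 54, 56, 89, 67]


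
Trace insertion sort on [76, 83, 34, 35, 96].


Initial: [76, 83, 34, 35, 96]
Insert 83: [76, 83, 34, 35, 96]
Insert 34: [34, 76, 83, 35, 96]
Insert 35: [34, 35, 76, 83, 96]
Insert 96: [34, 35, 76, 83, 96]

Sorted: [34, 35, 76, 83, 96]


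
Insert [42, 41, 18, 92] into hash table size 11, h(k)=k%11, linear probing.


Insert 42: h=9 -> slot 9
Insert 41: h=8 -> slot 8
Insert 18: h=7 -> slot 7
Insert 92: h=4 -> slot 4

Table: [None, None, None, None, 92, None, None, 18, 41, 42, None]


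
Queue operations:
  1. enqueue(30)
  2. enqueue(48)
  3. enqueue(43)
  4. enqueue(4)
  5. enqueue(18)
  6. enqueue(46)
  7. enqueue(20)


enqueue(30) -> [30]
enqueue(48) -> [30, 48]
enqueue(43) -> [30, 48, 43]
enqueue(4) -> [30, 48, 43, 4]
enqueue(18) -> [30, 48, 43, 4, 18]
enqueue(46) -> [30, 48, 43, 4, 18, 46]
enqueue(20) -> [30, 48, 43, 4, 18, 46, 20]

Final queue: [30, 48, 43, 4, 18, 46, 20]


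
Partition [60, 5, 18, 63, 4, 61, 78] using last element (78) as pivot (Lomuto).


Pivot: 78
  60 <= 78: advance i (no swap)
  5 <= 78: advance i (no swap)
  18 <= 78: advance i (no swap)
  63 <= 78: advance i (no swap)
  4 <= 78: advance i (no swap)
  61 <= 78: advance i (no swap)
Place pivot at 6: [60, 5, 18, 63, 4, 61, 78]

Partitioned: [60, 5, 18, 63, 4, 61, 78]


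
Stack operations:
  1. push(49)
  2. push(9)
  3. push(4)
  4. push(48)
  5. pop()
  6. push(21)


push(49) -> [49]
push(9) -> [49, 9]
push(4) -> [49, 9, 4]
push(48) -> [49, 9, 4, 48]
pop()->48, [49, 9, 4]
push(21) -> [49, 9, 4, 21]

Final stack: [49, 9, 4, 21]


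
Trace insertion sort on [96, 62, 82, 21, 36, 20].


Initial: [96, 62, 82, 21, 36, 20]
Insert 62: [62, 96, 82, 21, 36, 20]
Insert 82: [62, 82, 96, 21, 36, 20]
Insert 21: [21, 62, 82, 96, 36, 20]
Insert 36: [21, 36, 62, 82, 96, 20]
Insert 20: [20, 21, 36, 62, 82, 96]

Sorted: [20, 21, 36, 62, 82, 96]


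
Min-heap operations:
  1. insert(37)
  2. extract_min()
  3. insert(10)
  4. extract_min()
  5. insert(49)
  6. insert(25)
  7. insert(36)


insert(37) -> [37]
extract_min()->37, []
insert(10) -> [10]
extract_min()->10, []
insert(49) -> [49]
insert(25) -> [25, 49]
insert(36) -> [25, 49, 36]

Final heap: [25, 49, 36]


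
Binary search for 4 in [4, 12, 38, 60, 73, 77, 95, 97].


Step 1: lo=0, hi=7, mid=3, val=60
Step 2: lo=0, hi=2, mid=1, val=12
Step 3: lo=0, hi=0, mid=0, val=4

Found at index 0


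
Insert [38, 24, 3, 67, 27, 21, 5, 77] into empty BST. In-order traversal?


Insert 38: root
Insert 24: L from 38
Insert 3: L from 38 -> L from 24
Insert 67: R from 38
Insert 27: L from 38 -> R from 24
Insert 21: L from 38 -> L from 24 -> R from 3
Insert 5: L from 38 -> L from 24 -> R from 3 -> L from 21
Insert 77: R from 38 -> R from 67

In-order: [3, 5, 21, 24, 27, 38, 67, 77]


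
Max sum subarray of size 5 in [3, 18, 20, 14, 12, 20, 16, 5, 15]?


[0:5]: 67
[1:6]: 84
[2:7]: 82
[3:8]: 67
[4:9]: 68

Max: 84 at [1:6]


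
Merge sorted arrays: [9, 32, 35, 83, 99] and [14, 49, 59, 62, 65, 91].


Take 9 from A
Take 14 from B
Take 32 from A
Take 35 from A
Take 49 from B
Take 59 from B
Take 62 from B
Take 65 from B
Take 83 from A
Take 91 from B

Merged: [9, 14, 32, 35, 49, 59, 62, 65, 83, 91, 99]


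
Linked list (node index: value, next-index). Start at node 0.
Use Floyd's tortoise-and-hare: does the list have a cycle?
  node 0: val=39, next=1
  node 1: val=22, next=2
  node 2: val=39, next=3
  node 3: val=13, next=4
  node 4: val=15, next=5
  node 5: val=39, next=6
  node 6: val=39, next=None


Floyd's tortoise (slow, +1) and hare (fast, +2):
  init: slow=0, fast=0
  step 1: slow=1, fast=2
  step 2: slow=2, fast=4
  step 3: slow=3, fast=6
  step 4: fast -> None, no cycle

Cycle: no


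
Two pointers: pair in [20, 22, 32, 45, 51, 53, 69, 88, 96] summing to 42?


lo=0(20)+hi=8(96)=116
lo=0(20)+hi=7(88)=108
lo=0(20)+hi=6(69)=89
lo=0(20)+hi=5(53)=73
lo=0(20)+hi=4(51)=71
lo=0(20)+hi=3(45)=65
lo=0(20)+hi=2(32)=52
lo=0(20)+hi=1(22)=42

Yes: 20+22=42


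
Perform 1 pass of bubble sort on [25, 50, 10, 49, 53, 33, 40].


Initial: [25, 50, 10, 49, 53, 33, 40]
Pass 1: [25, 10, 49, 50, 33, 40, 53] (4 swaps)

After 1 pass: [25, 10, 49, 50, 33, 40, 53]


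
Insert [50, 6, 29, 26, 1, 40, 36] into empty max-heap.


Insert 50: [50]
Insert 6: [50, 6]
Insert 29: [50, 6, 29]
Insert 26: [50, 26, 29, 6]
Insert 1: [50, 26, 29, 6, 1]
Insert 40: [50, 26, 40, 6, 1, 29]
Insert 36: [50, 26, 40, 6, 1, 29, 36]

Final heap: [50, 26, 40, 6, 1, 29, 36]


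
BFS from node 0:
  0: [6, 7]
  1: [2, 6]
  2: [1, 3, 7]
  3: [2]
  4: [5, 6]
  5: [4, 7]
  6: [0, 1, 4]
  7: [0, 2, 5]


Visit 0, enqueue [6, 7]
Visit 6, enqueue [1, 4]
Visit 7, enqueue [2, 5]
Visit 1, enqueue []
Visit 4, enqueue []
Visit 2, enqueue [3]
Visit 5, enqueue []
Visit 3, enqueue []

BFS order: [0, 6, 7, 1, 4, 2, 5, 3]


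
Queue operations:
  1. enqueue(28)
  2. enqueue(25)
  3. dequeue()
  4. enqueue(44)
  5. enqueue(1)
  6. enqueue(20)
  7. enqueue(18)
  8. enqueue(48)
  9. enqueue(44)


enqueue(28) -> [28]
enqueue(25) -> [28, 25]
dequeue()->28, [25]
enqueue(44) -> [25, 44]
enqueue(1) -> [25, 44, 1]
enqueue(20) -> [25, 44, 1, 20]
enqueue(18) -> [25, 44, 1, 20, 18]
enqueue(48) -> [25, 44, 1, 20, 18, 48]
enqueue(44) -> [25, 44, 1, 20, 18, 48, 44]

Final queue: [25, 44, 1, 20, 18, 48, 44]
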